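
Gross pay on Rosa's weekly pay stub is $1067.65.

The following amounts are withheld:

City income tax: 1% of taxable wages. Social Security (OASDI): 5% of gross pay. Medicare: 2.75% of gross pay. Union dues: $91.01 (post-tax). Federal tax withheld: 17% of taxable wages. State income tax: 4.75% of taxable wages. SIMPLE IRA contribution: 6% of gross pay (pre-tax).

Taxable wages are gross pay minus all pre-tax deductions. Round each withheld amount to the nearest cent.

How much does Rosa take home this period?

SIMPLE IRA contribution: $1067.65 × 0.06 = $64.06
Taxable wages = $1067.65 − $64.06 = $1003.59
Federal tax withheld: $1003.59 × 0.17 = $170.61
City income tax: $1003.59 × 0.01 = $10.04
State income tax: $1003.59 × 0.0475 = $47.67
Social Security (OASDI): $1067.65 × 0.05 = $53.38
Medicare: $1067.65 × 0.0275 = $29.36
Union dues: $91.01
Total deductions = $64.06 + $170.61 + $10.04 + $47.67 + $53.38 + $29.36 + $91.01 = $466.13
Net pay = $1067.65 − $466.13 = $601.52

$601.52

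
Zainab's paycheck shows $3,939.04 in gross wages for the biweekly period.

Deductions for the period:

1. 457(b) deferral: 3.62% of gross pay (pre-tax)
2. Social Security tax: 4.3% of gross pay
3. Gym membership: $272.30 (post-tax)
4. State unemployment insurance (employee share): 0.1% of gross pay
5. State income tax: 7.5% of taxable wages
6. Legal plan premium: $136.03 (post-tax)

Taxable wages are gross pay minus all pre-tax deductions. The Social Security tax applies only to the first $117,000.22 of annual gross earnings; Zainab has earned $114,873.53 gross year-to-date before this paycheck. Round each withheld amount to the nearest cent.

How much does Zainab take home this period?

457(b) deferral: $3,939.04 × 0.0362 = $142.59
Taxable wages = $3,939.04 − $142.59 = $3,796.45
State income tax: $3,796.45 × 0.075 = $284.73
Social Security tax: only $117,000.22 − $114,873.53 = $2,126.69 of this check is subject → $2,126.69 × 0.043 = $91.45
State unemployment insurance (employee share): $3,939.04 × 0.001 = $3.94
Legal plan premium: $136.03
Gym membership: $272.30
Total deductions = $142.59 + $284.73 + $91.45 + $3.94 + $136.03 + $272.30 = $931.04
Net pay = $3,939.04 − $931.04 = $3,008.00

$3,008.00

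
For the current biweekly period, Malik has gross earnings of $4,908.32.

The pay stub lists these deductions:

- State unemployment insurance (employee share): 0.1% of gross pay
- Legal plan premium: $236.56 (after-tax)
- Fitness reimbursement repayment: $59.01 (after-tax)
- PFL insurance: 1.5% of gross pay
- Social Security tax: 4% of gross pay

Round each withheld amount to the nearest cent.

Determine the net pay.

$4,337.89

Social Security tax: $4,908.32 × 0.04 = $196.33
State unemployment insurance (employee share): $4,908.32 × 0.001 = $4.91
PFL insurance: $4,908.32 × 0.015 = $73.62
Fitness reimbursement repayment: $59.01
Legal plan premium: $236.56
Total deductions = $196.33 + $4.91 + $73.62 + $59.01 + $236.56 = $570.43
Net pay = $4,908.32 − $570.43 = $4,337.89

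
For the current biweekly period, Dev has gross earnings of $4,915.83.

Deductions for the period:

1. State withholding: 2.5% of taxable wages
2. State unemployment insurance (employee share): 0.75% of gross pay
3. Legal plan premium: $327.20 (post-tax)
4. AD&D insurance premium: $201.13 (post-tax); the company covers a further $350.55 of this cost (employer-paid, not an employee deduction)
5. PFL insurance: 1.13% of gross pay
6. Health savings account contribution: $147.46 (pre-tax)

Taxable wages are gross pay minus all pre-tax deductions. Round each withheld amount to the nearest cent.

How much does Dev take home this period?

$4,028.41

Health savings account contribution: $147.46
Taxable wages = $4,915.83 − $147.46 = $4,768.37
State withholding: $4,768.37 × 0.025 = $119.21
State unemployment insurance (employee share): $4,915.83 × 0.0075 = $36.87
PFL insurance: $4,915.83 × 0.0113 = $55.55
AD&D insurance premium: $201.13
Legal plan premium: $327.20
(Employer's $350.55 toward AD&D insurance premium is not withheld from the employee.)
Total deductions = $147.46 + $119.21 + $36.87 + $55.55 + $201.13 + $327.20 = $887.42
Net pay = $4,915.83 − $887.42 = $4,028.41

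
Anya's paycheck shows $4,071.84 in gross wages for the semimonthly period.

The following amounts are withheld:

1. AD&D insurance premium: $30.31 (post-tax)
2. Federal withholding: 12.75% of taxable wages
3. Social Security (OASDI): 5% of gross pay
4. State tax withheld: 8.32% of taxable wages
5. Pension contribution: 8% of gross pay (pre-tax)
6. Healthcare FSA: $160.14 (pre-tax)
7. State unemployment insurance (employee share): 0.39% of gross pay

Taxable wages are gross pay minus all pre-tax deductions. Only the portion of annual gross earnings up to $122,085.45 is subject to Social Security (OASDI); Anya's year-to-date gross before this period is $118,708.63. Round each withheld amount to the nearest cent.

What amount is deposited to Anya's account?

Healthcare FSA: $160.14
Pension contribution: $4,071.84 × 0.08 = $325.75
Pre-tax total = $160.14 + $325.75 = $485.89
Taxable wages = $4,071.84 − $485.89 = $3,585.95
State tax withheld: $3,585.95 × 0.0832 = $298.35
Federal withholding: $3,585.95 × 0.1275 = $457.21
State unemployment insurance (employee share): $4,071.84 × 0.0039 = $15.88
Social Security (OASDI): only $122,085.45 − $118,708.63 = $3,376.82 of this check is subject → $3,376.82 × 0.05 = $168.84
AD&D insurance premium: $30.31
Total deductions = $160.14 + $325.75 + $298.35 + $457.21 + $15.88 + $168.84 + $30.31 = $1,456.48
Net pay = $4,071.84 − $1,456.48 = $2,615.36

$2,615.36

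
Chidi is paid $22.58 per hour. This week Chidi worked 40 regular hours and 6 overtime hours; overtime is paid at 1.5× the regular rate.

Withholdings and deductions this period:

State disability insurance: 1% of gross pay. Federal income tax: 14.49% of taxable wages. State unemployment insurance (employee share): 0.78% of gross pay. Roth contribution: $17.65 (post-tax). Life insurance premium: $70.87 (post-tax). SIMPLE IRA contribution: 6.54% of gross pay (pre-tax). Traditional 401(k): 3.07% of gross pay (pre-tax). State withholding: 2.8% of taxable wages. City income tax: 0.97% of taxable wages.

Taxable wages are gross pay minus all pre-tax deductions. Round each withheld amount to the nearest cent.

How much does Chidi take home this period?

Regular pay: 40 × $22.58 = $903.20
Overtime pay: 6 × $22.58 × 1.5 = $203.22
Gross pay = $903.20 + $203.22 = $1,106.42
SIMPLE IRA contribution: $1,106.42 × 0.0654 = $72.36
Traditional 401(k): $1,106.42 × 0.0307 = $33.97
Pre-tax total = $72.36 + $33.97 = $106.33
Taxable wages = $1,106.42 − $106.33 = $1,000.09
Federal income tax: $1,000.09 × 0.1449 = $144.91
State withholding: $1,000.09 × 0.028 = $28.00
City income tax: $1,000.09 × 0.0097 = $9.70
State unemployment insurance (employee share): $1,106.42 × 0.0078 = $8.63
State disability insurance: $1,106.42 × 0.01 = $11.06
Roth contribution: $17.65
Life insurance premium: $70.87
Total deductions = $72.36 + $33.97 + $144.91 + $28.00 + $9.70 + $8.63 + $11.06 + $17.65 + $70.87 = $397.15
Net pay = $1,106.42 − $397.15 = $709.27

$709.27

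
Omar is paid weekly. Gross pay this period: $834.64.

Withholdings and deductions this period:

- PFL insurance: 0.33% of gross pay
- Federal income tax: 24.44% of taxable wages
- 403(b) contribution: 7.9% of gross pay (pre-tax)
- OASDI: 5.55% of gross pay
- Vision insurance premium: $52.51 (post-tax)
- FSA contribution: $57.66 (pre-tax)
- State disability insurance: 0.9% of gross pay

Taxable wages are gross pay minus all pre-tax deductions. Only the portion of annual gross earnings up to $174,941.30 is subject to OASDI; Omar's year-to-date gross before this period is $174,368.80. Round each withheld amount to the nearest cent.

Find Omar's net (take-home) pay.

FSA contribution: $57.66
403(b) contribution: $834.64 × 0.079 = $65.94
Pre-tax total = $57.66 + $65.94 = $123.60
Taxable wages = $834.64 − $123.60 = $711.04
Federal income tax: $711.04 × 0.2444 = $173.78
PFL insurance: $834.64 × 0.0033 = $2.75
State disability insurance: $834.64 × 0.009 = $7.51
OASDI: only $174,941.30 − $174,368.80 = $572.50 of this check is subject → $572.50 × 0.0555 = $31.77
Vision insurance premium: $52.51
Total deductions = $57.66 + $65.94 + $173.78 + $2.75 + $7.51 + $31.77 + $52.51 = $391.92
Net pay = $834.64 − $391.92 = $442.72

$442.72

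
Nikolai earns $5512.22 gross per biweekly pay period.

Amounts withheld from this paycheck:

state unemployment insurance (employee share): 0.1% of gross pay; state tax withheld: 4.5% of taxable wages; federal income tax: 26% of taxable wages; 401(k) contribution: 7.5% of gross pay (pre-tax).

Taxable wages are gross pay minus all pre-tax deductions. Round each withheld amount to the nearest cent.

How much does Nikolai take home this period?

401(k) contribution: $5512.22 × 0.075 = $413.42
Taxable wages = $5512.22 − $413.42 = $5098.80
State tax withheld: $5098.80 × 0.045 = $229.45
Federal income tax: $5098.80 × 0.26 = $1325.69
State unemployment insurance (employee share): $5512.22 × 0.001 = $5.51
Total deductions = $413.42 + $229.45 + $1325.69 + $5.51 = $1974.07
Net pay = $5512.22 − $1974.07 = $3538.15

$3538.15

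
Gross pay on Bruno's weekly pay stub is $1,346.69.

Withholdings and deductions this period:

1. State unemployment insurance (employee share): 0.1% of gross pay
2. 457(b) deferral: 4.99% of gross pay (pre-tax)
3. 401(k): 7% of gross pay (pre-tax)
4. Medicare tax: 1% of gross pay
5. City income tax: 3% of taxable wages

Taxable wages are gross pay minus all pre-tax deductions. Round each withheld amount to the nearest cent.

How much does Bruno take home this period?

$1,134.84

401(k): $1,346.69 × 0.07 = $94.27
457(b) deferral: $1,346.69 × 0.0499 = $67.20
Pre-tax total = $94.27 + $67.20 = $161.47
Taxable wages = $1,346.69 − $161.47 = $1,185.22
City income tax: $1,185.22 × 0.03 = $35.56
State unemployment insurance (employee share): $1,346.69 × 0.001 = $1.35
Medicare tax: $1,346.69 × 0.01 = $13.47
Total deductions = $94.27 + $67.20 + $35.56 + $1.35 + $13.47 = $211.85
Net pay = $1,346.69 − $211.85 = $1,134.84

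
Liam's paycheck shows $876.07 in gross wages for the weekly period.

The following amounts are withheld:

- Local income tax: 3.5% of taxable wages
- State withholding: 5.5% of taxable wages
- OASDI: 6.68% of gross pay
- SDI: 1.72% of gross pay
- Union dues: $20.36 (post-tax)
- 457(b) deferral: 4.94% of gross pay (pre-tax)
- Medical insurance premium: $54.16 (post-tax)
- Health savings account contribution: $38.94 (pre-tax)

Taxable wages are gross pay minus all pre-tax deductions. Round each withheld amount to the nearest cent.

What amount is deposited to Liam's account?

$574.30

Health savings account contribution: $38.94
457(b) deferral: $876.07 × 0.0494 = $43.28
Pre-tax total = $38.94 + $43.28 = $82.22
Taxable wages = $876.07 − $82.22 = $793.85
Local income tax: $793.85 × 0.035 = $27.78
State withholding: $793.85 × 0.055 = $43.66
SDI: $876.07 × 0.0172 = $15.07
OASDI: $876.07 × 0.0668 = $58.52
Union dues: $20.36
Medical insurance premium: $54.16
Total deductions = $38.94 + $43.28 + $27.78 + $43.66 + $15.07 + $58.52 + $20.36 + $54.16 = $301.77
Net pay = $876.07 − $301.77 = $574.30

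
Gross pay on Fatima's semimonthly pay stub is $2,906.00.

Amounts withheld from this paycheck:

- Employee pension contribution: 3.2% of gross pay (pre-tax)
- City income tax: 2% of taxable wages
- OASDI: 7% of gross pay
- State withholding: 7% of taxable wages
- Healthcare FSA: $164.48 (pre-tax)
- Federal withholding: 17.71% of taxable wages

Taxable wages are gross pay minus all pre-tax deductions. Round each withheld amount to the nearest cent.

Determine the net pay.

Healthcare FSA: $164.48
Employee pension contribution: $2,906.00 × 0.032 = $92.99
Pre-tax total = $164.48 + $92.99 = $257.47
Taxable wages = $2,906.00 − $257.47 = $2,648.53
Federal withholding: $2,648.53 × 0.1771 = $469.05
City income tax: $2,648.53 × 0.02 = $52.97
State withholding: $2,648.53 × 0.07 = $185.40
OASDI: $2,906.00 × 0.07 = $203.42
Total deductions = $164.48 + $92.99 + $469.05 + $52.97 + $185.40 + $203.42 = $1,168.31
Net pay = $2,906.00 − $1,168.31 = $1,737.69

$1,737.69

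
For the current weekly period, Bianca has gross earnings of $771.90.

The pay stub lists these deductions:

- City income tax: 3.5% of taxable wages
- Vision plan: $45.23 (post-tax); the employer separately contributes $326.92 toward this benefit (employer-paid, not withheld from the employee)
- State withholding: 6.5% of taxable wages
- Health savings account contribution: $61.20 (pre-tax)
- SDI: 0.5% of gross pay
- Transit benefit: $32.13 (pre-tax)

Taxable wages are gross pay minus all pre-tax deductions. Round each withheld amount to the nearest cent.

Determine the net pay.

$561.62

Health savings account contribution: $61.20
Transit benefit: $32.13
Pre-tax total = $61.20 + $32.13 = $93.33
Taxable wages = $771.90 − $93.33 = $678.57
State withholding: $678.57 × 0.065 = $44.11
City income tax: $678.57 × 0.035 = $23.75
SDI: $771.90 × 0.005 = $3.86
Vision plan: $45.23
(Employer's $326.92 toward vision plan is not withheld from the employee.)
Total deductions = $61.20 + $32.13 + $44.11 + $23.75 + $3.86 + $45.23 = $210.28
Net pay = $771.90 − $210.28 = $561.62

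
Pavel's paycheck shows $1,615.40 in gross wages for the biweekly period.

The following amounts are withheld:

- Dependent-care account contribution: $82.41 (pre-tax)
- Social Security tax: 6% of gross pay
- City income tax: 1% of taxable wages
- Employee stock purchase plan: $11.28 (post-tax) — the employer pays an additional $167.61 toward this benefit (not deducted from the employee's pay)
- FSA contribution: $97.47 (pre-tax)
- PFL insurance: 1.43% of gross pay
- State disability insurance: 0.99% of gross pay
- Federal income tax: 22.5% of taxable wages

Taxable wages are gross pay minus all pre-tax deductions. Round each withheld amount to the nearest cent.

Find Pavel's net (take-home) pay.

$950.88

FSA contribution: $97.47
Dependent-care account contribution: $82.41
Pre-tax total = $97.47 + $82.41 = $179.88
Taxable wages = $1,615.40 − $179.88 = $1,435.52
Federal income tax: $1,435.52 × 0.225 = $322.99
City income tax: $1,435.52 × 0.01 = $14.36
Social Security tax: $1,615.40 × 0.06 = $96.92
State disability insurance: $1,615.40 × 0.0099 = $15.99
PFL insurance: $1,615.40 × 0.0143 = $23.10
Employee stock purchase plan: $11.28
(Employer's $167.61 toward employee stock purchase plan is not withheld from the employee.)
Total deductions = $97.47 + $82.41 + $322.99 + $14.36 + $96.92 + $15.99 + $23.10 + $11.28 = $664.52
Net pay = $1,615.40 − $664.52 = $950.88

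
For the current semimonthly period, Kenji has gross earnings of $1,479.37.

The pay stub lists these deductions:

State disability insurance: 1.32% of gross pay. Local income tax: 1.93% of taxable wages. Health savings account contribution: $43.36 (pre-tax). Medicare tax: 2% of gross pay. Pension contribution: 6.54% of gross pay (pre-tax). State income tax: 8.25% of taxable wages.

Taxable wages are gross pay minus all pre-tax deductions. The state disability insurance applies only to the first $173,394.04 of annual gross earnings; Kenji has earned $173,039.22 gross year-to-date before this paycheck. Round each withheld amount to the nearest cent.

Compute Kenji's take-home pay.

$1,168.65

Pension contribution: $1,479.37 × 0.0654 = $96.75
Health savings account contribution: $43.36
Pre-tax total = $96.75 + $43.36 = $140.11
Taxable wages = $1,479.37 − $140.11 = $1,339.26
Local income tax: $1,339.26 × 0.0193 = $25.85
State income tax: $1,339.26 × 0.0825 = $110.49
Medicare tax: $1,479.37 × 0.02 = $29.59
State disability insurance: only $173,394.04 − $173,039.22 = $354.82 of this check is subject → $354.82 × 0.0132 = $4.68
Total deductions = $96.75 + $43.36 + $25.85 + $110.49 + $29.59 + $4.68 = $310.72
Net pay = $1,479.37 − $310.72 = $1,168.65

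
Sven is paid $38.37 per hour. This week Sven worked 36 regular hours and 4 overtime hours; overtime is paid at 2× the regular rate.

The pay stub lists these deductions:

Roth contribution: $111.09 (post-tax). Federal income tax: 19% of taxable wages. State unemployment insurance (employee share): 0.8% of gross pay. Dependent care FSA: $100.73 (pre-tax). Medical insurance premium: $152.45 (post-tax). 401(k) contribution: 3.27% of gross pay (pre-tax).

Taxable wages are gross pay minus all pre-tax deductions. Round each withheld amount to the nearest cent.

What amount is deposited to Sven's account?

Regular pay: 36 × $38.37 = $1,381.32
Overtime pay: 4 × $38.37 × 2 = $306.96
Gross pay = $1,381.32 + $306.96 = $1,688.28
401(k) contribution: $1,688.28 × 0.0327 = $55.21
Dependent care FSA: $100.73
Pre-tax total = $55.21 + $100.73 = $155.94
Taxable wages = $1,688.28 − $155.94 = $1,532.34
Federal income tax: $1,532.34 × 0.19 = $291.14
State unemployment insurance (employee share): $1,688.28 × 0.008 = $13.51
Medical insurance premium: $152.45
Roth contribution: $111.09
Total deductions = $55.21 + $100.73 + $291.14 + $13.51 + $152.45 + $111.09 = $724.13
Net pay = $1,688.28 − $724.13 = $964.15

$964.15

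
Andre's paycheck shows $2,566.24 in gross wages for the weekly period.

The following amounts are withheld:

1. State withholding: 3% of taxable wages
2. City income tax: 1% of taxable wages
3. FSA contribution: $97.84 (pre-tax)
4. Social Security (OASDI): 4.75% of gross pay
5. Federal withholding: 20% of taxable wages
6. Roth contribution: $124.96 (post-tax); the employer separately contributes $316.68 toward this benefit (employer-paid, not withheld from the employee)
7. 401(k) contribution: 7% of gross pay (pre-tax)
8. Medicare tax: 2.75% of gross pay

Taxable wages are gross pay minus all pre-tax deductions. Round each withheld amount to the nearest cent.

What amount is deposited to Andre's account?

$1,422.03

401(k) contribution: $2,566.24 × 0.07 = $179.64
FSA contribution: $97.84
Pre-tax total = $179.64 + $97.84 = $277.48
Taxable wages = $2,566.24 − $277.48 = $2,288.76
State withholding: $2,288.76 × 0.03 = $68.66
City income tax: $2,288.76 × 0.01 = $22.89
Federal withholding: $2,288.76 × 0.2 = $457.75
Social Security (OASDI): $2,566.24 × 0.0475 = $121.90
Medicare tax: $2,566.24 × 0.0275 = $70.57
Roth contribution: $124.96
(Employer's $316.68 toward Roth contribution is not withheld from the employee.)
Total deductions = $179.64 + $97.84 + $68.66 + $22.89 + $457.75 + $121.90 + $70.57 + $124.96 = $1,144.21
Net pay = $2,566.24 − $1,144.21 = $1,422.03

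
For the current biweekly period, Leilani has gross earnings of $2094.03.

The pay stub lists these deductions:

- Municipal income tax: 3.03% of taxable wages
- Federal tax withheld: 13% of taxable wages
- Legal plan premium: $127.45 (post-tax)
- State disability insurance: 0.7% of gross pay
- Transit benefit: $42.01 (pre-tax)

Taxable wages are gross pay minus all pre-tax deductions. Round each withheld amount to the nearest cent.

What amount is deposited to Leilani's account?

Transit benefit: $42.01
Taxable wages = $2094.03 − $42.01 = $2052.02
Federal tax withheld: $2052.02 × 0.13 = $266.76
Municipal income tax: $2052.02 × 0.0303 = $62.18
State disability insurance: $2094.03 × 0.007 = $14.66
Legal plan premium: $127.45
Total deductions = $42.01 + $266.76 + $62.18 + $14.66 + $127.45 = $513.06
Net pay = $2094.03 − $513.06 = $1580.97

$1580.97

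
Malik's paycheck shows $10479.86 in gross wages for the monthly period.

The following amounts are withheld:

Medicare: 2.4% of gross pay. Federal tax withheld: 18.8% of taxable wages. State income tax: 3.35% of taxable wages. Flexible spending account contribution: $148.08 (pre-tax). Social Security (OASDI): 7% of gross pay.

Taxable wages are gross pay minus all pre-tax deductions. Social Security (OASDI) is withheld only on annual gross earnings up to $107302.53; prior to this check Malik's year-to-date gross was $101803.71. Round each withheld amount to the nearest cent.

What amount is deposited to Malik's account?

$7406.86

Flexible spending account contribution: $148.08
Taxable wages = $10479.86 − $148.08 = $10331.78
State income tax: $10331.78 × 0.0335 = $346.11
Federal tax withheld: $10331.78 × 0.188 = $1942.37
Medicare: $10479.86 × 0.024 = $251.52
Social Security (OASDI): only $107302.53 − $101803.71 = $5498.82 of this check is subject → $5498.82 × 0.07 = $384.92
Total deductions = $148.08 + $346.11 + $1942.37 + $251.52 + $384.92 = $3073.00
Net pay = $10479.86 − $3073.00 = $7406.86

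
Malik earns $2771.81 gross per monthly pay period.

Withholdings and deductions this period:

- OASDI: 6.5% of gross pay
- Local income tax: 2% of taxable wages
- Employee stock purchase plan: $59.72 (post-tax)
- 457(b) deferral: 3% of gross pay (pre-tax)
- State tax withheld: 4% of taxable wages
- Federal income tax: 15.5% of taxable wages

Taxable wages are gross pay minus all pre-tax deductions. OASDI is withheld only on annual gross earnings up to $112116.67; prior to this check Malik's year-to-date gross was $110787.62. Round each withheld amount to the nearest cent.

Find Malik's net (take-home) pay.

$1964.49

457(b) deferral: $2771.81 × 0.03 = $83.15
Taxable wages = $2771.81 − $83.15 = $2688.66
State tax withheld: $2688.66 × 0.04 = $107.55
Federal income tax: $2688.66 × 0.155 = $416.74
Local income tax: $2688.66 × 0.02 = $53.77
OASDI: only $112116.67 − $110787.62 = $1329.05 of this check is subject → $1329.05 × 0.065 = $86.39
Employee stock purchase plan: $59.72
Total deductions = $83.15 + $107.55 + $416.74 + $53.77 + $86.39 + $59.72 = $807.32
Net pay = $2771.81 − $807.32 = $1964.49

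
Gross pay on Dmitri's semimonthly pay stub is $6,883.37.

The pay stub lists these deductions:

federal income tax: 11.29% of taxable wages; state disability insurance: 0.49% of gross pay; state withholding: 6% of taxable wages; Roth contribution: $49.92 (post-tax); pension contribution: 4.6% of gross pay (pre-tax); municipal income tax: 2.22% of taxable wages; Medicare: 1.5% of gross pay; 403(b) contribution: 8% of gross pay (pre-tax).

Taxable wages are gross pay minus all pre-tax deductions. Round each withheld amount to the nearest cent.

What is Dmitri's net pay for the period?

$4,655.43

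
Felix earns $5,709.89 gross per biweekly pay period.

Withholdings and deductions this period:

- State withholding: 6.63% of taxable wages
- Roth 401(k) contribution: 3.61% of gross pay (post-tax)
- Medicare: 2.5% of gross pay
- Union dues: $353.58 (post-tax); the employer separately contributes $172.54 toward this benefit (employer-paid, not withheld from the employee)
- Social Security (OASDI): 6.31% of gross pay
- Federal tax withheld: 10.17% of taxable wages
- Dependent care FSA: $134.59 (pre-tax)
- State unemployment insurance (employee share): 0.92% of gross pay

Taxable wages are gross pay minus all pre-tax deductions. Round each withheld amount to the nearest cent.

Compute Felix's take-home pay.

$3,523.37

Dependent care FSA: $134.59
Taxable wages = $5,709.89 − $134.59 = $5,575.30
Federal tax withheld: $5,575.30 × 0.1017 = $567.01
State withholding: $5,575.30 × 0.0663 = $369.64
Medicare: $5,709.89 × 0.025 = $142.75
State unemployment insurance (employee share): $5,709.89 × 0.0092 = $52.53
Social Security (OASDI): $5,709.89 × 0.0631 = $360.29
Roth 401(k) contribution: $5,709.89 × 0.0361 = $206.13
Union dues: $353.58
(Employer's $172.54 toward union dues is not withheld from the employee.)
Total deductions = $134.59 + $567.01 + $369.64 + $142.75 + $52.53 + $360.29 + $206.13 + $353.58 = $2,186.52
Net pay = $5,709.89 − $2,186.52 = $3,523.37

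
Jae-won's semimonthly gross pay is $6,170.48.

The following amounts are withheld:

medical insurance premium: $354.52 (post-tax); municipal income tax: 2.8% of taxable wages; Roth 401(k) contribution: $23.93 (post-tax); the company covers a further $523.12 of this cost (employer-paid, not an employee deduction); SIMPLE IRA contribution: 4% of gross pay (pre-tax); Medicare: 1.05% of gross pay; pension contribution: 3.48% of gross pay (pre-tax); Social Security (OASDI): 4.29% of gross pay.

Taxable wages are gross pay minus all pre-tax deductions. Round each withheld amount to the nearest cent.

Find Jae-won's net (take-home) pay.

$4,841.13

SIMPLE IRA contribution: $6,170.48 × 0.04 = $246.82
Pension contribution: $6,170.48 × 0.0348 = $214.73
Pre-tax total = $246.82 + $214.73 = $461.55
Taxable wages = $6,170.48 − $461.55 = $5,708.93
Municipal income tax: $5,708.93 × 0.028 = $159.85
Medicare: $6,170.48 × 0.0105 = $64.79
Social Security (OASDI): $6,170.48 × 0.0429 = $264.71
Roth 401(k) contribution: $23.93
Medical insurance premium: $354.52
(Employer's $523.12 toward Roth 401(k) contribution is not withheld from the employee.)
Total deductions = $246.82 + $214.73 + $159.85 + $64.79 + $264.71 + $23.93 + $354.52 = $1,329.35
Net pay = $6,170.48 − $1,329.35 = $4,841.13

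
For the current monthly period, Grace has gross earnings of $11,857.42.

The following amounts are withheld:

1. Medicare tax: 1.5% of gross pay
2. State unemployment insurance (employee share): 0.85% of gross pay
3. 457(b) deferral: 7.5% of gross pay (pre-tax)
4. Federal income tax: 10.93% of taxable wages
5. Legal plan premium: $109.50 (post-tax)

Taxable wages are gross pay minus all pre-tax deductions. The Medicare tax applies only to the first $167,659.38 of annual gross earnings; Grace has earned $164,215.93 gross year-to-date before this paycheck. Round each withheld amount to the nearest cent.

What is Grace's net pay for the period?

457(b) deferral: $11,857.42 × 0.075 = $889.31
Taxable wages = $11,857.42 − $889.31 = $10,968.11
Federal income tax: $10,968.11 × 0.1093 = $1,198.81
Medicare tax: only $167,659.38 − $164,215.93 = $3,443.45 of this check is subject → $3,443.45 × 0.015 = $51.65
State unemployment insurance (employee share): $11,857.42 × 0.0085 = $100.79
Legal plan premium: $109.50
Total deductions = $889.31 + $1,198.81 + $51.65 + $100.79 + $109.50 = $2,350.06
Net pay = $11,857.42 − $2,350.06 = $9,507.36

$9,507.36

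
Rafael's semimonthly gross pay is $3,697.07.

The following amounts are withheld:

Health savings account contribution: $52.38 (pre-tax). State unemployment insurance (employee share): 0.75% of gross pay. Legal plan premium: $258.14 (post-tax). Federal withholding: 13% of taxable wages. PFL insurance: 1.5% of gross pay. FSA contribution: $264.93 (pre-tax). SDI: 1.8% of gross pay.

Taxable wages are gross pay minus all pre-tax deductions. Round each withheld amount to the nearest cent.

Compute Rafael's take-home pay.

$2,532.51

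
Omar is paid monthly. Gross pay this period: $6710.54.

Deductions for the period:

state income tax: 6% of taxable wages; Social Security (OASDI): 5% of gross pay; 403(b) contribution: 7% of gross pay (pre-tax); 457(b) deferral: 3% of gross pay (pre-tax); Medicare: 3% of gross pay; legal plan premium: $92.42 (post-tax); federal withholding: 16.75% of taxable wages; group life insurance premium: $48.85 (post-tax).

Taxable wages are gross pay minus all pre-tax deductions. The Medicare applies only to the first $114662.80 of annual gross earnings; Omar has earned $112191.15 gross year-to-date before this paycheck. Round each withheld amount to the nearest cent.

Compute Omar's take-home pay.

457(b) deferral: $6710.54 × 0.03 = $201.32
403(b) contribution: $6710.54 × 0.07 = $469.74
Pre-tax total = $201.32 + $469.74 = $671.06
Taxable wages = $6710.54 − $671.06 = $6039.48
State income tax: $6039.48 × 0.06 = $362.37
Federal withholding: $6039.48 × 0.1675 = $1011.61
Medicare: only $114662.80 − $112191.15 = $2471.65 of this check is subject → $2471.65 × 0.03 = $74.15
Social Security (OASDI): $6710.54 × 0.05 = $335.53
Legal plan premium: $92.42
Group life insurance premium: $48.85
Total deductions = $201.32 + $469.74 + $362.37 + $1011.61 + $74.15 + $335.53 + $92.42 + $48.85 = $2595.99
Net pay = $6710.54 − $2595.99 = $4114.55

$4114.55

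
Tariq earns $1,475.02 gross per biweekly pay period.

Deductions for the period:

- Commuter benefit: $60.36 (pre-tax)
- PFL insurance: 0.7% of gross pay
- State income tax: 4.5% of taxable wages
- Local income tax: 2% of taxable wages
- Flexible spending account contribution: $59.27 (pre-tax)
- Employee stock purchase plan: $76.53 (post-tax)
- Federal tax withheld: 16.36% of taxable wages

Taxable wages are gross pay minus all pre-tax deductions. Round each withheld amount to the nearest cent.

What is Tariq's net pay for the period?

Commuter benefit: $60.36
Flexible spending account contribution: $59.27
Pre-tax total = $60.36 + $59.27 = $119.63
Taxable wages = $1,475.02 − $119.63 = $1,355.39
State income tax: $1,355.39 × 0.045 = $60.99
Federal tax withheld: $1,355.39 × 0.1636 = $221.74
Local income tax: $1,355.39 × 0.02 = $27.11
PFL insurance: $1,475.02 × 0.007 = $10.33
Employee stock purchase plan: $76.53
Total deductions = $60.36 + $59.27 + $60.99 + $221.74 + $27.11 + $10.33 + $76.53 = $516.33
Net pay = $1,475.02 − $516.33 = $958.69

$958.69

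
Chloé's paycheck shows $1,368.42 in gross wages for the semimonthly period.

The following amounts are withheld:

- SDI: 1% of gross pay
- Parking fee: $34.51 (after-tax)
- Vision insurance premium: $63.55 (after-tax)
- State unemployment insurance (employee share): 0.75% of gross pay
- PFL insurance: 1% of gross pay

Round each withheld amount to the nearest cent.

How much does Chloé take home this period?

PFL insurance: $1,368.42 × 0.01 = $13.68
State unemployment insurance (employee share): $1,368.42 × 0.0075 = $10.26
SDI: $1,368.42 × 0.01 = $13.68
Parking fee: $34.51
Vision insurance premium: $63.55
Total deductions = $13.68 + $10.26 + $13.68 + $34.51 + $63.55 = $135.68
Net pay = $1,368.42 − $135.68 = $1,232.74

$1,232.74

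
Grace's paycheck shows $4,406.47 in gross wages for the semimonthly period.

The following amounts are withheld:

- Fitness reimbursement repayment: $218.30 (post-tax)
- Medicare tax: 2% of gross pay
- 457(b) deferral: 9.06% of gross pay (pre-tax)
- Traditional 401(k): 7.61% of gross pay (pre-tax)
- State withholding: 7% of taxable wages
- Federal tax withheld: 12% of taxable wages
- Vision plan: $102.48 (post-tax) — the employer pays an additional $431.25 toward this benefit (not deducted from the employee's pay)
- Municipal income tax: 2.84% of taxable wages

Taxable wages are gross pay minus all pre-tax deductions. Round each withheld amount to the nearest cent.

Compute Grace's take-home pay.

457(b) deferral: $4,406.47 × 0.0906 = $399.23
Traditional 401(k): $4,406.47 × 0.0761 = $335.33
Pre-tax total = $399.23 + $335.33 = $734.56
Taxable wages = $4,406.47 − $734.56 = $3,671.91
Federal tax withheld: $3,671.91 × 0.12 = $440.63
Municipal income tax: $3,671.91 × 0.0284 = $104.28
State withholding: $3,671.91 × 0.07 = $257.03
Medicare tax: $4,406.47 × 0.02 = $88.13
Vision plan: $102.48
Fitness reimbursement repayment: $218.30
(Employer's $431.25 toward vision plan is not withheld from the employee.)
Total deductions = $399.23 + $335.33 + $440.63 + $104.28 + $257.03 + $88.13 + $102.48 + $218.30 = $1,945.41
Net pay = $4,406.47 − $1,945.41 = $2,461.06

$2,461.06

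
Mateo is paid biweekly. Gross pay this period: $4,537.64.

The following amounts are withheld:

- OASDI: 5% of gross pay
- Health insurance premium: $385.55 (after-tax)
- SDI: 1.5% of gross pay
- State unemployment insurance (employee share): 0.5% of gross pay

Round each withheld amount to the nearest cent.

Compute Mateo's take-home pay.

$3,834.46

OASDI: $4,537.64 × 0.05 = $226.88
SDI: $4,537.64 × 0.015 = $68.06
State unemployment insurance (employee share): $4,537.64 × 0.005 = $22.69
Health insurance premium: $385.55
Total deductions = $226.88 + $68.06 + $22.69 + $385.55 = $703.18
Net pay = $4,537.64 − $703.18 = $3,834.46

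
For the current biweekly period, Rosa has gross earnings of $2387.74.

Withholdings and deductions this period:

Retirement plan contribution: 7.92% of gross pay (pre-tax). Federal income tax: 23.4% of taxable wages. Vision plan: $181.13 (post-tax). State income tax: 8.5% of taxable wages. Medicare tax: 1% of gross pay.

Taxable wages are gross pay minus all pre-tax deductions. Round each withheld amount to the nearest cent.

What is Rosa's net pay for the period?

$1292.26

Retirement plan contribution: $2387.74 × 0.0792 = $189.11
Taxable wages = $2387.74 − $189.11 = $2198.63
Federal income tax: $2198.63 × 0.234 = $514.48
State income tax: $2198.63 × 0.085 = $186.88
Medicare tax: $2387.74 × 0.01 = $23.88
Vision plan: $181.13
Total deductions = $189.11 + $514.48 + $186.88 + $23.88 + $181.13 = $1095.48
Net pay = $2387.74 − $1095.48 = $1292.26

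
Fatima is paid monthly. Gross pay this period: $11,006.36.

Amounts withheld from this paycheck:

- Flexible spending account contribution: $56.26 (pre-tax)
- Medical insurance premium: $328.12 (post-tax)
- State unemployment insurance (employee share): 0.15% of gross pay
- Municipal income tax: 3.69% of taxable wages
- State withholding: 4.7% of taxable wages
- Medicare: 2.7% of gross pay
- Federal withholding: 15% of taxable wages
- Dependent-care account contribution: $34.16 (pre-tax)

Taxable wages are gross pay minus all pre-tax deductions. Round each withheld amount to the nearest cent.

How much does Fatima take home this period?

Dependent-care account contribution: $34.16
Flexible spending account contribution: $56.26
Pre-tax total = $34.16 + $56.26 = $90.42
Taxable wages = $11,006.36 − $90.42 = $10,915.94
Federal withholding: $10,915.94 × 0.15 = $1,637.39
State withholding: $10,915.94 × 0.047 = $513.05
Municipal income tax: $10,915.94 × 0.0369 = $402.80
State unemployment insurance (employee share): $11,006.36 × 0.0015 = $16.51
Medicare: $11,006.36 × 0.027 = $297.17
Medical insurance premium: $328.12
Total deductions = $34.16 + $56.26 + $1,637.39 + $513.05 + $402.80 + $16.51 + $297.17 + $328.12 = $3,285.46
Net pay = $11,006.36 − $3,285.46 = $7,720.90

$7,720.90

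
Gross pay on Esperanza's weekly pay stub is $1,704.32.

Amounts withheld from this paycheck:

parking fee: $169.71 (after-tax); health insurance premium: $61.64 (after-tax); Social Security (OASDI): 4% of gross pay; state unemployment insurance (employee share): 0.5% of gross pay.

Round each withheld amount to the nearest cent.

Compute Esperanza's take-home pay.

Social Security (OASDI): $1,704.32 × 0.04 = $68.17
State unemployment insurance (employee share): $1,704.32 × 0.005 = $8.52
Health insurance premium: $61.64
Parking fee: $169.71
Total deductions = $68.17 + $8.52 + $61.64 + $169.71 = $308.04
Net pay = $1,704.32 − $308.04 = $1,396.28

$1,396.28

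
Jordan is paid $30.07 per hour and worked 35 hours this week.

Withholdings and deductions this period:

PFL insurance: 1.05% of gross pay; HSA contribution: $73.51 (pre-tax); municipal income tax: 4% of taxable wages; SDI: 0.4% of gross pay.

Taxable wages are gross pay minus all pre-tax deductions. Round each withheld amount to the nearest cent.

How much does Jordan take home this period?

$924.52

Gross pay: 35 × $30.07 = $1,052.45
HSA contribution: $73.51
Taxable wages = $1,052.45 − $73.51 = $978.94
Municipal income tax: $978.94 × 0.04 = $39.16
PFL insurance: $1,052.45 × 0.0105 = $11.05
SDI: $1,052.45 × 0.004 = $4.21
Total deductions = $73.51 + $39.16 + $11.05 + $4.21 = $127.93
Net pay = $1,052.45 − $127.93 = $924.52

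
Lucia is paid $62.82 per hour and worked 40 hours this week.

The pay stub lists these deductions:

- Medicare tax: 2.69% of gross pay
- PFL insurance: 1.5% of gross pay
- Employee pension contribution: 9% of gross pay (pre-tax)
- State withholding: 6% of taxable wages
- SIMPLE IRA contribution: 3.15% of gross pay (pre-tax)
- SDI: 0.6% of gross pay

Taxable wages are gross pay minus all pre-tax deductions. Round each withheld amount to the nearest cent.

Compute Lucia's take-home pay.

Gross pay: 40 × $62.82 = $2,512.80
SIMPLE IRA contribution: $2,512.80 × 0.0315 = $79.15
Employee pension contribution: $2,512.80 × 0.09 = $226.15
Pre-tax total = $79.15 + $226.15 = $305.30
Taxable wages = $2,512.80 − $305.30 = $2,207.50
State withholding: $2,207.50 × 0.06 = $132.45
Medicare tax: $2,512.80 × 0.0269 = $67.59
PFL insurance: $2,512.80 × 0.015 = $37.69
SDI: $2,512.80 × 0.006 = $15.08
Total deductions = $79.15 + $226.15 + $132.45 + $67.59 + $37.69 + $15.08 = $558.11
Net pay = $2,512.80 − $558.11 = $1,954.69

$1,954.69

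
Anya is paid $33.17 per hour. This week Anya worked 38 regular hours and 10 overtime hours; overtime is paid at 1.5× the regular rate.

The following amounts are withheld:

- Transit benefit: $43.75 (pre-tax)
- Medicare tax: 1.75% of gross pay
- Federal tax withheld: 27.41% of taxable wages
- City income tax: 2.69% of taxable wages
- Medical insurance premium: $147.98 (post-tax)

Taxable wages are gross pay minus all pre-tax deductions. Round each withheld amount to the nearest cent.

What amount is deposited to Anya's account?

Regular pay: 38 × $33.17 = $1,260.46
Overtime pay: 10 × $33.17 × 1.5 = $497.55
Gross pay = $1,260.46 + $497.55 = $1,758.01
Transit benefit: $43.75
Taxable wages = $1,758.01 − $43.75 = $1,714.26
City income tax: $1,714.26 × 0.0269 = $46.11
Federal tax withheld: $1,714.26 × 0.2741 = $469.88
Medicare tax: $1,758.01 × 0.0175 = $30.77
Medical insurance premium: $147.98
Total deductions = $43.75 + $46.11 + $469.88 + $30.77 + $147.98 = $738.49
Net pay = $1,758.01 − $738.49 = $1,019.52

$1,019.52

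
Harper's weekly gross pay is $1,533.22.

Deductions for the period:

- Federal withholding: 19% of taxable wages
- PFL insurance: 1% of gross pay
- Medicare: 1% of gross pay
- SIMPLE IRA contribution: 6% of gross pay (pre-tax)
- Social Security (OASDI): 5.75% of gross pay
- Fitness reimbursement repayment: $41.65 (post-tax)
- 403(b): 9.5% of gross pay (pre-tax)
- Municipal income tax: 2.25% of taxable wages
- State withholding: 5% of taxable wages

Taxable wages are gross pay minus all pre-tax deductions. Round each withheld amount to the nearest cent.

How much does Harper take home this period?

403(b): $1,533.22 × 0.095 = $145.66
SIMPLE IRA contribution: $1,533.22 × 0.06 = $91.99
Pre-tax total = $145.66 + $91.99 = $237.65
Taxable wages = $1,533.22 − $237.65 = $1,295.57
State withholding: $1,295.57 × 0.05 = $64.78
Municipal income tax: $1,295.57 × 0.0225 = $29.15
Federal withholding: $1,295.57 × 0.19 = $246.16
PFL insurance: $1,533.22 × 0.01 = $15.33
Medicare: $1,533.22 × 0.01 = $15.33
Social Security (OASDI): $1,533.22 × 0.0575 = $88.16
Fitness reimbursement repayment: $41.65
Total deductions = $145.66 + $91.99 + $64.78 + $29.15 + $246.16 + $15.33 + $15.33 + $88.16 + $41.65 = $738.21
Net pay = $1,533.22 − $738.21 = $795.01

$795.01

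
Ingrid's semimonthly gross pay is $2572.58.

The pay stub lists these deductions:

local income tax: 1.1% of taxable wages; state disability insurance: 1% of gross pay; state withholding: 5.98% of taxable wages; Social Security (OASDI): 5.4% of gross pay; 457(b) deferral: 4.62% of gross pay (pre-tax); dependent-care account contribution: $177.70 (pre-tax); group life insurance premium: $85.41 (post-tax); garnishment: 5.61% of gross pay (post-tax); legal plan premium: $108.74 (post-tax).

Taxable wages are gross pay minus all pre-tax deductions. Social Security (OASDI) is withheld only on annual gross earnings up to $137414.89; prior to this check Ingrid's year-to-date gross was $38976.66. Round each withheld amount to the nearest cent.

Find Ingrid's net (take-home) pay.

Dependent-care account contribution: $177.70
457(b) deferral: $2572.58 × 0.0462 = $118.85
Pre-tax total = $177.70 + $118.85 = $296.55
Taxable wages = $2572.58 − $296.55 = $2276.03
State withholding: $2276.03 × 0.0598 = $136.11
Local income tax: $2276.03 × 0.011 = $25.04
State disability insurance: $2572.58 × 0.01 = $25.73
Social Security (OASDI): cap not yet reached, full $2572.58 is subject → $2572.58 × 0.054 = $138.92
Legal plan premium: $108.74
Garnishment: $2572.58 × 0.0561 = $144.32
Group life insurance premium: $85.41
Total deductions = $177.70 + $118.85 + $136.11 + $25.04 + $25.73 + $138.92 + $108.74 + $144.32 + $85.41 = $960.82
Net pay = $2572.58 − $960.82 = $1611.76

$1611.76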